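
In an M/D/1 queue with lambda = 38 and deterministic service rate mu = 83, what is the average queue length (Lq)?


M/D/1: Lq = rho^2 / (2*(1-rho)) where rho = 38/83; Lq = 0.19

0.19


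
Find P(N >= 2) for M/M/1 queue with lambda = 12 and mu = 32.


P(N >= 2) = rho^2 = (12/32)^2 = 0.1406

0.1406


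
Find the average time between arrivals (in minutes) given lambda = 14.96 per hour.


Mean interarrival time = 60/lambda = 60/14.96 = 4.01 minutes

4.01 minutes


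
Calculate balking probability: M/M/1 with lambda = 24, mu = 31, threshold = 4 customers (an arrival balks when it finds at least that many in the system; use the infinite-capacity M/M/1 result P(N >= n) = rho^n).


P(N >= 4) = rho^4 = (24/31)^4 = 0.3593

0.3593


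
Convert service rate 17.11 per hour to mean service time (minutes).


Mean service time = 60/mu = 60/17.11 = 3.51 minutes

3.51 minutes


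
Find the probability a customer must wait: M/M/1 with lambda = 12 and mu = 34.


P(wait) = rho = lambda/mu = 12/34 = 0.3529

0.3529


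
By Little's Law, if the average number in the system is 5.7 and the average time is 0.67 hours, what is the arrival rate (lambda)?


lambda = L / W = 5.7 / 0.67 = 8.51 per hour

8.51 per hour


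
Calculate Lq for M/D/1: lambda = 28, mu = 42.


M/D/1: Lq = rho^2 / (2*(1-rho)) where rho = 28/42; Lq = 0.67

0.67


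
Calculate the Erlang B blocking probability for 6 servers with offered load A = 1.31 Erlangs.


B(N,A) = (A^N/N!) / sum(A^k/k!, k=0..N) with N=6, A=1.31 = 0.0019

0.0019


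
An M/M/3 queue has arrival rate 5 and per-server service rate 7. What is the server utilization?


rho = lambda/(c*mu) = 5/(3*7) = 0.2381

0.2381


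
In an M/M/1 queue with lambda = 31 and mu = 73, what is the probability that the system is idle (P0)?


P0 = 1 - rho = 1 - 31/73 = 0.5753

0.5753


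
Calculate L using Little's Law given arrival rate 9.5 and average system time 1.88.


L = lambda * W = 9.5 * 1.88 = 17.86

17.86


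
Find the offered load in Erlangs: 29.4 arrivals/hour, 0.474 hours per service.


Offered load a = lambda * E[S] = 29.4 * 0.474 = 13.94 Erlangs

13.94 Erlangs


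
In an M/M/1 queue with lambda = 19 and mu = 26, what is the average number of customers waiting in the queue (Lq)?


rho = 19/26; Lq = rho^2/(1-rho) = 1.98

1.98


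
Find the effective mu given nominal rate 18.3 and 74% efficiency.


Effective rate = mu * efficiency = 18.3 * 0.74 = 13.54 per hour

13.54 per hour


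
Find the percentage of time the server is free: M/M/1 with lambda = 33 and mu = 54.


Idle fraction = (1 - rho) * 100 = (1 - 33/54) * 100 = 38.9%

38.9%


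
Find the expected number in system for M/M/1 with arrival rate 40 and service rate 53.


rho = 40/53; L = rho/(1-rho) = 3.08

3.08


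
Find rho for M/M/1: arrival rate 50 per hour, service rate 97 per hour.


rho = lambda/mu = 50/97 = 0.5155

0.5155


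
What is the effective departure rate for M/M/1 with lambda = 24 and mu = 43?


For a stable queue (lambda < mu), throughput = lambda = 24 per hour

24 per hour


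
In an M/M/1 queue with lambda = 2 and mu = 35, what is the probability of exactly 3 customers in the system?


rho = 2/35; P(n) = (1-rho)*rho^n = (1-2/35)*(2/35)^3 = 0.0002

0.0002


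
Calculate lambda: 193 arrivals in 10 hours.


lambda = total arrivals / time = 193 / 10 = 19.3 per hour

19.3 per hour


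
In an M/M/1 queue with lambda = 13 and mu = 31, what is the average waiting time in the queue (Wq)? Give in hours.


rho = 13/31; Wq = rho/(mu - lambda) = 0.0233 hours

0.0233 hours


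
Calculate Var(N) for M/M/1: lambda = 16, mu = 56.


rho = 16/56; Var(N) = rho/(1-rho)^2 = 0.56

0.56


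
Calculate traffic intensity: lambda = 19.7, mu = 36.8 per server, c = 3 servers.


rho = lambda / (c * mu) = 19.7 / (3 * 36.8) = 0.1784

0.1784


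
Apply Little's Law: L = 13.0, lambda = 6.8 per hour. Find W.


W = L / lambda = 13.0 / 6.8 = 1.9118 hours

1.9118 hours


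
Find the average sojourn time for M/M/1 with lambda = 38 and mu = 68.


W = 1/(mu - lambda) = 1/(68 - 38) = 0.0333 hours

0.0333 hours


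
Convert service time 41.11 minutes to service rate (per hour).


mu = 60 / avg_service_time = 60 / 41.11 = 1.46 per hour

1.46 per hour


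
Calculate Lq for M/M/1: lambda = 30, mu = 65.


rho = 30/65; Lq = rho^2/(1-rho) = 0.4

0.4


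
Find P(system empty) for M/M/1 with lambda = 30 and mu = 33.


P0 = 1 - rho = 1 - 30/33 = 0.0909

0.0909


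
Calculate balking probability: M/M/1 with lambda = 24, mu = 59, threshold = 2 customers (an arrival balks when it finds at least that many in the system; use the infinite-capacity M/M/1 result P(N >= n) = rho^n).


P(N >= 2) = rho^2 = (24/59)^2 = 0.1655

0.1655


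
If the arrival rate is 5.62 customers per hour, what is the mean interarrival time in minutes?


Mean interarrival time = 60/lambda = 60/5.62 = 10.68 minutes

10.68 minutes


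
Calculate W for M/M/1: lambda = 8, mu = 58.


W = 1/(mu - lambda) = 1/(58 - 8) = 0.02 hours

0.02 hours


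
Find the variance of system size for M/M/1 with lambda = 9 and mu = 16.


rho = 9/16; Var(N) = rho/(1-rho)^2 = 2.94

2.94


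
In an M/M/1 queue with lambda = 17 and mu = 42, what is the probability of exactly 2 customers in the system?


rho = 17/42; P(n) = (1-rho)*rho^n = (1-17/42)*(17/42)^2 = 0.0975

0.0975


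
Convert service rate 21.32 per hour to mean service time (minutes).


Mean service time = 60/mu = 60/21.32 = 2.81 minutes

2.81 minutes


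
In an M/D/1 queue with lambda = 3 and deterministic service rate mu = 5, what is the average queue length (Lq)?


M/D/1: Lq = rho^2 / (2*(1-rho)) where rho = 3/5; Lq = 0.45

0.45


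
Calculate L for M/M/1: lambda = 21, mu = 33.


rho = 21/33; L = rho/(1-rho) = 1.75

1.75


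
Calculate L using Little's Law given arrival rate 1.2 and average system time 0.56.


L = lambda * W = 1.2 * 0.56 = 0.67

0.67


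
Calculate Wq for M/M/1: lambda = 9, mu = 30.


rho = 9/30; Wq = rho/(mu - lambda) = 0.0143 hours

0.0143 hours


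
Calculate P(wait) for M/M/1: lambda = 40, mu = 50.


P(wait) = rho = lambda/mu = 40/50 = 0.8

0.8


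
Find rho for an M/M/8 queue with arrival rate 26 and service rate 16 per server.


rho = lambda/(c*mu) = 26/(8*16) = 0.2031

0.2031


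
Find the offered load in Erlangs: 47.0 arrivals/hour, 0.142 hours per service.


Offered load a = lambda * E[S] = 47.0 * 0.142 = 6.67 Erlangs

6.67 Erlangs


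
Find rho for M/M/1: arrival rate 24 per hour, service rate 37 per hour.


rho = lambda/mu = 24/37 = 0.6486

0.6486


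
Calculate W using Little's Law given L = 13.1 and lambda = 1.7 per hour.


W = L / lambda = 13.1 / 1.7 = 7.7059 hours

7.7059 hours


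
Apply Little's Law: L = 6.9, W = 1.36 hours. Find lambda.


lambda = L / W = 6.9 / 1.36 = 5.07 per hour

5.07 per hour


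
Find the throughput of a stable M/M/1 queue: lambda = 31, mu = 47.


For a stable queue (lambda < mu), throughput = lambda = 31 per hour

31 per hour


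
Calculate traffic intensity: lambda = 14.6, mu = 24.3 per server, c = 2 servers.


rho = lambda / (c * mu) = 14.6 / (2 * 24.3) = 0.3004

0.3004


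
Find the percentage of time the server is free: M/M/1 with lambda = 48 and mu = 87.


Idle fraction = (1 - rho) * 100 = (1 - 48/87) * 100 = 44.8%

44.8%


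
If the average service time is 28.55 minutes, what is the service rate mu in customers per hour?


mu = 60 / avg_service_time = 60 / 28.55 = 2.1 per hour

2.1 per hour


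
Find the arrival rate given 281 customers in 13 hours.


lambda = total arrivals / time = 281 / 13 = 21.62 per hour

21.62 per hour


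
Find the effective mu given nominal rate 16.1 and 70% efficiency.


Effective rate = mu * efficiency = 16.1 * 0.7 = 11.27 per hour

11.27 per hour


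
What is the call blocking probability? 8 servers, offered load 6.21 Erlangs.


B(N,A) = (A^N/N!) / sum(A^k/k!, k=0..N) with N=8, A=6.21 = 0.1336

0.1336


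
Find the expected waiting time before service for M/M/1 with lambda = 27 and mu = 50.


rho = 27/50; Wq = rho/(mu - lambda) = 0.0235 hours

0.0235 hours


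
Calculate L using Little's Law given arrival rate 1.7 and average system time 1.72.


L = lambda * W = 1.7 * 1.72 = 2.92

2.92


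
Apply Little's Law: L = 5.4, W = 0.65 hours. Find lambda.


lambda = L / W = 5.4 / 0.65 = 8.31 per hour

8.31 per hour


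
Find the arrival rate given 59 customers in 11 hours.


lambda = total arrivals / time = 59 / 11 = 5.36 per hour

5.36 per hour


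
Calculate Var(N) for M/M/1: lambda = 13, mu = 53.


rho = 13/53; Var(N) = rho/(1-rho)^2 = 0.43

0.43


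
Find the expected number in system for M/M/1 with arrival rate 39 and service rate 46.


rho = 39/46; L = rho/(1-rho) = 5.57

5.57


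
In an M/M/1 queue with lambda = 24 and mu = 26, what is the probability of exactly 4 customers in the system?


rho = 24/26; P(n) = (1-rho)*rho^n = (1-24/26)*(24/26)^4 = 0.0558

0.0558


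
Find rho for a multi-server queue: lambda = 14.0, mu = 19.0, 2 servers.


rho = lambda / (c * mu) = 14.0 / (2 * 19.0) = 0.3684

0.3684


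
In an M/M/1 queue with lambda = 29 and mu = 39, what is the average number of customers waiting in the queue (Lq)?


rho = 29/39; Lq = rho^2/(1-rho) = 2.16

2.16


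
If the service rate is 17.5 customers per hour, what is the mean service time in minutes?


Mean service time = 60/mu = 60/17.5 = 3.43 minutes

3.43 minutes


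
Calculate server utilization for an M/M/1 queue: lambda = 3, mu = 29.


rho = lambda/mu = 3/29 = 0.1034

0.1034


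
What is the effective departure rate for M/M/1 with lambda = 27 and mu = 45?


For a stable queue (lambda < mu), throughput = lambda = 27 per hour

27 per hour


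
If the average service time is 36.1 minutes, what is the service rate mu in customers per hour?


mu = 60 / avg_service_time = 60 / 36.1 = 1.66 per hour

1.66 per hour


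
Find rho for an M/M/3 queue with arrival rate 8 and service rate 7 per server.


rho = lambda/(c*mu) = 8/(3*7) = 0.381

0.381


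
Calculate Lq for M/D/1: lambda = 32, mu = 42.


M/D/1: Lq = rho^2 / (2*(1-rho)) where rho = 32/42; Lq = 1.22

1.22


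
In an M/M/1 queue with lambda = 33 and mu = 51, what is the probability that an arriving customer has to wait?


P(wait) = rho = lambda/mu = 33/51 = 0.6471

0.6471


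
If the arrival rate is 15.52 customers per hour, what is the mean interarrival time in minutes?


Mean interarrival time = 60/lambda = 60/15.52 = 3.87 minutes

3.87 minutes


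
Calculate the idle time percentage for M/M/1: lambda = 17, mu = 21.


Idle fraction = (1 - rho) * 100 = (1 - 17/21) * 100 = 19.0%

19.0%


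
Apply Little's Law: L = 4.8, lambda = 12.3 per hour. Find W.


W = L / lambda = 4.8 / 12.3 = 0.3902 hours

0.3902 hours


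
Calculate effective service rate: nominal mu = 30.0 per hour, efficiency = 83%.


Effective rate = mu * efficiency = 30.0 * 0.83 = 24.9 per hour

24.9 per hour


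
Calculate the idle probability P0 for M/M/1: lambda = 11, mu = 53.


P0 = 1 - rho = 1 - 11/53 = 0.7925

0.7925


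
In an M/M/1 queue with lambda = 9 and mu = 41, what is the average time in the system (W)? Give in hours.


W = 1/(mu - lambda) = 1/(41 - 9) = 0.0313 hours

0.0313 hours


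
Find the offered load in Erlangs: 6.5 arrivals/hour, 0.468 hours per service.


Offered load a = lambda * E[S] = 6.5 * 0.468 = 3.04 Erlangs

3.04 Erlangs


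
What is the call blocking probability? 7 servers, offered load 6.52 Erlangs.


B(N,A) = (A^N/N!) / sum(A^k/k!, k=0..N) with N=7, A=6.52 = 0.2186

0.2186


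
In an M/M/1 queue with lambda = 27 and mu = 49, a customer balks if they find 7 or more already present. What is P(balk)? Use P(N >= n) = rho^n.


P(N >= 7) = rho^7 = (27/49)^7 = 0.0154

0.0154


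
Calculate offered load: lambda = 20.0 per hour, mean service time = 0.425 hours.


Offered load a = lambda * E[S] = 20.0 * 0.425 = 8.5 Erlangs

8.5 Erlangs


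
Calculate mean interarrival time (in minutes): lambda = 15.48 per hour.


Mean interarrival time = 60/lambda = 60/15.48 = 3.88 minutes

3.88 minutes


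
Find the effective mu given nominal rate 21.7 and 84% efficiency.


Effective rate = mu * efficiency = 21.7 * 0.84 = 18.23 per hour

18.23 per hour


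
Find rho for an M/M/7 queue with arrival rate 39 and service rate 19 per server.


rho = lambda/(c*mu) = 39/(7*19) = 0.2932

0.2932


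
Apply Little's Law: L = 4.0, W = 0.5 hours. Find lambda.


lambda = L / W = 4.0 / 0.5 = 8.0 per hour

8.0 per hour


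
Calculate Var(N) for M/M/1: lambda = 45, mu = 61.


rho = 45/61; Var(N) = rho/(1-rho)^2 = 10.72

10.72


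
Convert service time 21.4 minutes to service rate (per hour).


mu = 60 / avg_service_time = 60 / 21.4 = 2.8 per hour

2.8 per hour


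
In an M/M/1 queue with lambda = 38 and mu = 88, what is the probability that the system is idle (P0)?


P0 = 1 - rho = 1 - 38/88 = 0.5682

0.5682


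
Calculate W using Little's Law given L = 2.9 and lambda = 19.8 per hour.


W = L / lambda = 2.9 / 19.8 = 0.1465 hours

0.1465 hours


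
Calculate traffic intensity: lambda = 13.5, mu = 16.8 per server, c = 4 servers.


rho = lambda / (c * mu) = 13.5 / (4 * 16.8) = 0.2009

0.2009


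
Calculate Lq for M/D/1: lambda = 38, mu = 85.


M/D/1: Lq = rho^2 / (2*(1-rho)) where rho = 38/85; Lq = 0.18

0.18


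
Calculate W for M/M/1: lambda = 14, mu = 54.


W = 1/(mu - lambda) = 1/(54 - 14) = 0.025 hours

0.025 hours


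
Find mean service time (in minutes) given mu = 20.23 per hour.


Mean service time = 60/mu = 60/20.23 = 2.97 minutes

2.97 minutes


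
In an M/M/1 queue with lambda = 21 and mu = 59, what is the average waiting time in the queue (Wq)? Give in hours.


rho = 21/59; Wq = rho/(mu - lambda) = 0.0094 hours

0.0094 hours


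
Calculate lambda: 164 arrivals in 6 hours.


lambda = total arrivals / time = 164 / 6 = 27.33 per hour

27.33 per hour


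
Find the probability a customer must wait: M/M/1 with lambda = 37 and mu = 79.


P(wait) = rho = lambda/mu = 37/79 = 0.4684

0.4684


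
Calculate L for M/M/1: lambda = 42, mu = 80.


rho = 42/80; L = rho/(1-rho) = 1.11

1.11


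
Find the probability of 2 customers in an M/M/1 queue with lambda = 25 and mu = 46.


rho = 25/46; P(n) = (1-rho)*rho^n = (1-25/46)*(25/46)^2 = 0.1348

0.1348


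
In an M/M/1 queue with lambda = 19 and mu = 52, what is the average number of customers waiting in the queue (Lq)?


rho = 19/52; Lq = rho^2/(1-rho) = 0.21

0.21


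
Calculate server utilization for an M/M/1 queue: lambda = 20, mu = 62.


rho = lambda/mu = 20/62 = 0.3226

0.3226


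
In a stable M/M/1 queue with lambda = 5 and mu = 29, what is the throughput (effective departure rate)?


For a stable queue (lambda < mu), throughput = lambda = 5 per hour

5 per hour


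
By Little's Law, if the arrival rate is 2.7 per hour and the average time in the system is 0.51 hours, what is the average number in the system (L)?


L = lambda * W = 2.7 * 0.51 = 1.38

1.38


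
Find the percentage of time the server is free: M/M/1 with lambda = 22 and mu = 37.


Idle fraction = (1 - rho) * 100 = (1 - 22/37) * 100 = 40.5%

40.5%


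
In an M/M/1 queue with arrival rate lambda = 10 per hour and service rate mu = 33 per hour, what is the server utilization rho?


rho = lambda/mu = 10/33 = 0.303

0.303


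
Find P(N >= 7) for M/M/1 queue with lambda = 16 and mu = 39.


P(N >= 7) = rho^7 = (16/39)^7 = 0.002

0.002


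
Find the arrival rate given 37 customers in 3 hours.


lambda = total arrivals / time = 37 / 3 = 12.33 per hour

12.33 per hour


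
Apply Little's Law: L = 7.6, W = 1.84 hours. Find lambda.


lambda = L / W = 7.6 / 1.84 = 4.13 per hour

4.13 per hour


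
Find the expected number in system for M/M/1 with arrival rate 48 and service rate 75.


rho = 48/75; L = rho/(1-rho) = 1.78

1.78


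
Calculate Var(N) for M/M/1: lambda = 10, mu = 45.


rho = 10/45; Var(N) = rho/(1-rho)^2 = 0.37

0.37


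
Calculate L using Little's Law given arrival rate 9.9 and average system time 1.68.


L = lambda * W = 9.9 * 1.68 = 16.63

16.63


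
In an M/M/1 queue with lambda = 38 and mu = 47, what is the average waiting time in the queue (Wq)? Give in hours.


rho = 38/47; Wq = rho/(mu - lambda) = 0.0898 hours

0.0898 hours


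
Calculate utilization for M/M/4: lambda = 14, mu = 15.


rho = lambda/(c*mu) = 14/(4*15) = 0.2333

0.2333


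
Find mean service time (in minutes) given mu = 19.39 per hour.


Mean service time = 60/mu = 60/19.39 = 3.09 minutes

3.09 minutes


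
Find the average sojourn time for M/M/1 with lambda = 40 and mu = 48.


W = 1/(mu - lambda) = 1/(48 - 40) = 0.125 hours

0.125 hours


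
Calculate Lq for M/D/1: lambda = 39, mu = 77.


M/D/1: Lq = rho^2 / (2*(1-rho)) where rho = 39/77; Lq = 0.26

0.26


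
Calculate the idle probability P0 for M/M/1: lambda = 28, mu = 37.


P0 = 1 - rho = 1 - 28/37 = 0.2432

0.2432


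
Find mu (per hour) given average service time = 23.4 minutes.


mu = 60 / avg_service_time = 60 / 23.4 = 2.56 per hour

2.56 per hour


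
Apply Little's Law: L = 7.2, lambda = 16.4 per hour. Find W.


W = L / lambda = 7.2 / 16.4 = 0.439 hours

0.439 hours


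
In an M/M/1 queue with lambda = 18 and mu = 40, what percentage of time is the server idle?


Idle fraction = (1 - rho) * 100 = (1 - 18/40) * 100 = 55.0%

55.0%


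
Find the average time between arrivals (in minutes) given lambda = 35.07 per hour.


Mean interarrival time = 60/lambda = 60/35.07 = 1.71 minutes

1.71 minutes


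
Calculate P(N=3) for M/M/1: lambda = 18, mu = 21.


rho = 18/21; P(n) = (1-rho)*rho^n = (1-18/21)*(18/21)^3 = 0.09

0.09


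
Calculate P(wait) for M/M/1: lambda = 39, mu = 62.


P(wait) = rho = lambda/mu = 39/62 = 0.629

0.629


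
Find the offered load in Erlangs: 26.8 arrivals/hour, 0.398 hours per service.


Offered load a = lambda * E[S] = 26.8 * 0.398 = 10.67 Erlangs

10.67 Erlangs


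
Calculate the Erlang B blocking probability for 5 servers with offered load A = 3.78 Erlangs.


B(N,A) = (A^N/N!) / sum(A^k/k!, k=0..N) with N=5, A=3.78 = 0.1793

0.1793


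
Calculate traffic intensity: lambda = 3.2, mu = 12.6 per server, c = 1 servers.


rho = lambda / (c * mu) = 3.2 / (1 * 12.6) = 0.254

0.254


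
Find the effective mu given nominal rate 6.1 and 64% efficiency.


Effective rate = mu * efficiency = 6.1 * 0.64 = 3.9 per hour

3.9 per hour


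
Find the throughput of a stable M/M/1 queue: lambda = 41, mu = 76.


For a stable queue (lambda < mu), throughput = lambda = 41 per hour

41 per hour


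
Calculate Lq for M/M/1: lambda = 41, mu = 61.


rho = 41/61; Lq = rho^2/(1-rho) = 1.38

1.38


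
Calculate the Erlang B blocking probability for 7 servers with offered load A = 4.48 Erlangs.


B(N,A) = (A^N/N!) / sum(A^k/k!, k=0..N) with N=7, A=4.48 = 0.089

0.089


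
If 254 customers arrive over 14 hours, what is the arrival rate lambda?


lambda = total arrivals / time = 254 / 14 = 18.14 per hour

18.14 per hour


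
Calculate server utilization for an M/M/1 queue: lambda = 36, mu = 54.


rho = lambda/mu = 36/54 = 0.6667

0.6667


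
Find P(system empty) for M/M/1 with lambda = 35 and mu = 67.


P0 = 1 - rho = 1 - 35/67 = 0.4776

0.4776


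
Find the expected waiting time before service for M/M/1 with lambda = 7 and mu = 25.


rho = 7/25; Wq = rho/(mu - lambda) = 0.0156 hours

0.0156 hours


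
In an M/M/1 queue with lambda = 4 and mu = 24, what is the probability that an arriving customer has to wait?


P(wait) = rho = lambda/mu = 4/24 = 0.1667

0.1667


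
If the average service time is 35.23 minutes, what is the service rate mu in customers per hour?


mu = 60 / avg_service_time = 60 / 35.23 = 1.7 per hour

1.7 per hour


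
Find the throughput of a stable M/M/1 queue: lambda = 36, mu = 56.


For a stable queue (lambda < mu), throughput = lambda = 36 per hour

36 per hour


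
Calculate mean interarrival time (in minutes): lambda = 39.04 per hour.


Mean interarrival time = 60/lambda = 60/39.04 = 1.54 minutes

1.54 minutes


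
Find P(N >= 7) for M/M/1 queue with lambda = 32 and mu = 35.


P(N >= 7) = rho^7 = (32/35)^7 = 0.534

0.534


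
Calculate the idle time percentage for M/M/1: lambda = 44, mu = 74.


Idle fraction = (1 - rho) * 100 = (1 - 44/74) * 100 = 40.5%

40.5%


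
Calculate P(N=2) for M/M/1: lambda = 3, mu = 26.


rho = 3/26; P(n) = (1-rho)*rho^n = (1-3/26)*(3/26)^2 = 0.0118

0.0118


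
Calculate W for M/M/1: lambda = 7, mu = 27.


W = 1/(mu - lambda) = 1/(27 - 7) = 0.05 hours

0.05 hours


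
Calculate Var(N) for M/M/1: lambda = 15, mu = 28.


rho = 15/28; Var(N) = rho/(1-rho)^2 = 2.49

2.49


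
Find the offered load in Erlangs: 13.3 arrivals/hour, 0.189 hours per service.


Offered load a = lambda * E[S] = 13.3 * 0.189 = 2.51 Erlangs

2.51 Erlangs


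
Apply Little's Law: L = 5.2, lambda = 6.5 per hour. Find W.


W = L / lambda = 5.2 / 6.5 = 0.8 hours

0.8 hours


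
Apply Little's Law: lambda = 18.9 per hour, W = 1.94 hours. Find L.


L = lambda * W = 18.9 * 1.94 = 36.67

36.67


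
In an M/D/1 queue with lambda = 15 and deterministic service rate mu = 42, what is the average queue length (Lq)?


M/D/1: Lq = rho^2 / (2*(1-rho)) where rho = 15/42; Lq = 0.1

0.1


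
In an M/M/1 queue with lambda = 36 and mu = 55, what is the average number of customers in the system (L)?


rho = 36/55; L = rho/(1-rho) = 1.89

1.89


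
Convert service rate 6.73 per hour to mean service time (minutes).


Mean service time = 60/mu = 60/6.73 = 8.92 minutes

8.92 minutes


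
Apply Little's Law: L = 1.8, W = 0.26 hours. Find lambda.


lambda = L / W = 1.8 / 0.26 = 6.92 per hour

6.92 per hour


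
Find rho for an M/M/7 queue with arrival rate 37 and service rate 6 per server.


rho = lambda/(c*mu) = 37/(7*6) = 0.881

0.881


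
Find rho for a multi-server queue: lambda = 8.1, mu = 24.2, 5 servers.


rho = lambda / (c * mu) = 8.1 / (5 * 24.2) = 0.0669

0.0669


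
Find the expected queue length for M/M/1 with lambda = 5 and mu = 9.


rho = 5/9; Lq = rho^2/(1-rho) = 0.69

0.69


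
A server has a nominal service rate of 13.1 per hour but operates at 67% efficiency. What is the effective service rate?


Effective rate = mu * efficiency = 13.1 * 0.67 = 8.78 per hour

8.78 per hour


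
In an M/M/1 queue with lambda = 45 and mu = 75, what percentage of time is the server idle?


Idle fraction = (1 - rho) * 100 = (1 - 45/75) * 100 = 40.0%

40.0%


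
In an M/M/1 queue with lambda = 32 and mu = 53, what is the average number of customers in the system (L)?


rho = 32/53; L = rho/(1-rho) = 1.52

1.52


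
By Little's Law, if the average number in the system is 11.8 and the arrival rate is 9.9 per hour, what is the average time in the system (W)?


W = L / lambda = 11.8 / 9.9 = 1.1919 hours

1.1919 hours


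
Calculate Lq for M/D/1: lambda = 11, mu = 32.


M/D/1: Lq = rho^2 / (2*(1-rho)) where rho = 11/32; Lq = 0.09

0.09


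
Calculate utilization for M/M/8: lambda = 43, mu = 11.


rho = lambda/(c*mu) = 43/(8*11) = 0.4886

0.4886


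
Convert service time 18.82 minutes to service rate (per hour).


mu = 60 / avg_service_time = 60 / 18.82 = 3.19 per hour

3.19 per hour


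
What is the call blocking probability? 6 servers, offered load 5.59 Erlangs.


B(N,A) = (A^N/N!) / sum(A^k/k!, k=0..N) with N=6, A=5.59 = 0.2356

0.2356


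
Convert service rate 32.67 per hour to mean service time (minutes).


Mean service time = 60/mu = 60/32.67 = 1.84 minutes

1.84 minutes


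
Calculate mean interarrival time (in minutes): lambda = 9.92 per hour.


Mean interarrival time = 60/lambda = 60/9.92 = 6.05 minutes

6.05 minutes


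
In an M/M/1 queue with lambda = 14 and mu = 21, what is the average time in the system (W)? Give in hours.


W = 1/(mu - lambda) = 1/(21 - 14) = 0.1429 hours

0.1429 hours


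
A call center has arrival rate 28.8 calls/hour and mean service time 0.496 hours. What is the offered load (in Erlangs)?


Offered load a = lambda * E[S] = 28.8 * 0.496 = 14.28 Erlangs

14.28 Erlangs


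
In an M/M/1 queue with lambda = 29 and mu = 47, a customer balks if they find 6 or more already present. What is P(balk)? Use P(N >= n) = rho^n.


P(N >= 6) = rho^6 = (29/47)^6 = 0.0552

0.0552


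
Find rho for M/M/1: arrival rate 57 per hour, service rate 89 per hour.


rho = lambda/mu = 57/89 = 0.6404

0.6404


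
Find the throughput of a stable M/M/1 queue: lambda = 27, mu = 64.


For a stable queue (lambda < mu), throughput = lambda = 27 per hour

27 per hour


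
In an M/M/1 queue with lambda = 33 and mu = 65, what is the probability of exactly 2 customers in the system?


rho = 33/65; P(n) = (1-rho)*rho^n = (1-33/65)*(33/65)^2 = 0.1269

0.1269


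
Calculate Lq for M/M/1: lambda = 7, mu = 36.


rho = 7/36; Lq = rho^2/(1-rho) = 0.05

0.05


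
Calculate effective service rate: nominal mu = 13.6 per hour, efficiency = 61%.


Effective rate = mu * efficiency = 13.6 * 0.61 = 8.3 per hour

8.3 per hour


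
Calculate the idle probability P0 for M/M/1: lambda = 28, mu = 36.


P0 = 1 - rho = 1 - 28/36 = 0.2222

0.2222


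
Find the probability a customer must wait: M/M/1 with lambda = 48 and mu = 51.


P(wait) = rho = lambda/mu = 48/51 = 0.9412

0.9412


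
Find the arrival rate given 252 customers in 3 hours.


lambda = total arrivals / time = 252 / 3 = 84.0 per hour

84.0 per hour


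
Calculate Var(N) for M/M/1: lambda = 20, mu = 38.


rho = 20/38; Var(N) = rho/(1-rho)^2 = 2.35

2.35


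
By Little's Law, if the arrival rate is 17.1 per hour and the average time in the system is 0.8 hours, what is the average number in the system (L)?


L = lambda * W = 17.1 * 0.8 = 13.68

13.68


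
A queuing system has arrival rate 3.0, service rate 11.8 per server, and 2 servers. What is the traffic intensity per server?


rho = lambda / (c * mu) = 3.0 / (2 * 11.8) = 0.1271

0.1271


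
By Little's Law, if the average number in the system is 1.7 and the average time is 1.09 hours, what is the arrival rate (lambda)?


lambda = L / W = 1.7 / 1.09 = 1.56 per hour

1.56 per hour


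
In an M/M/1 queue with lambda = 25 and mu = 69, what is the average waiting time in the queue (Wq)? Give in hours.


rho = 25/69; Wq = rho/(mu - lambda) = 0.0082 hours

0.0082 hours


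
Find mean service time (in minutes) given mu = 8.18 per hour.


Mean service time = 60/mu = 60/8.18 = 7.33 minutes

7.33 minutes


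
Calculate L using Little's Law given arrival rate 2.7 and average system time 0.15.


L = lambda * W = 2.7 * 0.15 = 0.41

0.41


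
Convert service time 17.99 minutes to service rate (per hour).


mu = 60 / avg_service_time = 60 / 17.99 = 3.34 per hour

3.34 per hour


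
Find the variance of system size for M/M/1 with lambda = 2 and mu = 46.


rho = 2/46; Var(N) = rho/(1-rho)^2 = 0.05

0.05


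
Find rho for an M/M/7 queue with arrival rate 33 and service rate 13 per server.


rho = lambda/(c*mu) = 33/(7*13) = 0.3626

0.3626


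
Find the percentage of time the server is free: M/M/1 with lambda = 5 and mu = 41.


Idle fraction = (1 - rho) * 100 = (1 - 5/41) * 100 = 87.8%

87.8%


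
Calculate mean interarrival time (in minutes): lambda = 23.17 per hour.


Mean interarrival time = 60/lambda = 60/23.17 = 2.59 minutes

2.59 minutes


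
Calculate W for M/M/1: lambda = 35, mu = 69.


W = 1/(mu - lambda) = 1/(69 - 35) = 0.0294 hours

0.0294 hours


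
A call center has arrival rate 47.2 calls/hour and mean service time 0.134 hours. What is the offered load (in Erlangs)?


Offered load a = lambda * E[S] = 47.2 * 0.134 = 6.32 Erlangs

6.32 Erlangs


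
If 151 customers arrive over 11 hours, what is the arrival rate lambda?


lambda = total arrivals / time = 151 / 11 = 13.73 per hour

13.73 per hour


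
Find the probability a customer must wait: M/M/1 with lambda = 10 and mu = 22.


P(wait) = rho = lambda/mu = 10/22 = 0.4545

0.4545


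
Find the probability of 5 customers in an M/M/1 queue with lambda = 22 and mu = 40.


rho = 22/40; P(n) = (1-rho)*rho^n = (1-22/40)*(22/40)^5 = 0.0226

0.0226


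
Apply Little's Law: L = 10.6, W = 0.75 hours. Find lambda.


lambda = L / W = 10.6 / 0.75 = 14.13 per hour

14.13 per hour


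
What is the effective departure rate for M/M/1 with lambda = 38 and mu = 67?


For a stable queue (lambda < mu), throughput = lambda = 38 per hour

38 per hour


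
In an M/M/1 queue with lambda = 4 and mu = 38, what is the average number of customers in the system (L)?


rho = 4/38; L = rho/(1-rho) = 0.12

0.12


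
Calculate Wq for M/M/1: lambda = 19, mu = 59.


rho = 19/59; Wq = rho/(mu - lambda) = 0.0081 hours

0.0081 hours


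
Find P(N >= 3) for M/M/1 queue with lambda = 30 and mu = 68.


P(N >= 3) = rho^3 = (30/68)^3 = 0.0859

0.0859


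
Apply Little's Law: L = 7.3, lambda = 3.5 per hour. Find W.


W = L / lambda = 7.3 / 3.5 = 2.0857 hours

2.0857 hours


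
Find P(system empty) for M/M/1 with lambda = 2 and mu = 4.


P0 = 1 - rho = 1 - 2/4 = 0.5

0.5


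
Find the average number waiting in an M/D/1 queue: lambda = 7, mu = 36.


M/D/1: Lq = rho^2 / (2*(1-rho)) where rho = 7/36; Lq = 0.02

0.02


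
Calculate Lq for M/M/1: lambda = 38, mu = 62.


rho = 38/62; Lq = rho^2/(1-rho) = 0.97

0.97


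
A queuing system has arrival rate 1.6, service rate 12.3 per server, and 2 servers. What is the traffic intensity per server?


rho = lambda / (c * mu) = 1.6 / (2 * 12.3) = 0.065

0.065


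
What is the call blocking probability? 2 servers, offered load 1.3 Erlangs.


B(N,A) = (A^N/N!) / sum(A^k/k!, k=0..N) with N=2, A=1.3 = 0.2687

0.2687


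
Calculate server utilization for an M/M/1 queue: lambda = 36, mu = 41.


rho = lambda/mu = 36/41 = 0.878

0.878


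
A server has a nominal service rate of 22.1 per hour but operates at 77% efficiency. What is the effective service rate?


Effective rate = mu * efficiency = 22.1 * 0.77 = 17.02 per hour

17.02 per hour


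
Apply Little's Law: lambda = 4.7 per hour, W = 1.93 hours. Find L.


L = lambda * W = 4.7 * 1.93 = 9.07

9.07


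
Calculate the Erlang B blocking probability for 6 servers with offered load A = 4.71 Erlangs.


B(N,A) = (A^N/N!) / sum(A^k/k!, k=0..N) with N=6, A=4.71 = 0.17

0.17


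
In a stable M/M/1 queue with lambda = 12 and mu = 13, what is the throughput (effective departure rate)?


For a stable queue (lambda < mu), throughput = lambda = 12 per hour

12 per hour


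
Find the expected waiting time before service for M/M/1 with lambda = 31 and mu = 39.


rho = 31/39; Wq = rho/(mu - lambda) = 0.0994 hours

0.0994 hours


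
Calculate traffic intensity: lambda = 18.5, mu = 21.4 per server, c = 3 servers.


rho = lambda / (c * mu) = 18.5 / (3 * 21.4) = 0.2882

0.2882


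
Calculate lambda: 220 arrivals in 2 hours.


lambda = total arrivals / time = 220 / 2 = 110.0 per hour

110.0 per hour


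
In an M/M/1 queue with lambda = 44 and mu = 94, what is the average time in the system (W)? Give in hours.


W = 1/(mu - lambda) = 1/(94 - 44) = 0.02 hours

0.02 hours


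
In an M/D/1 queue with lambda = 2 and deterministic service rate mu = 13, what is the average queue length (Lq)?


M/D/1: Lq = rho^2 / (2*(1-rho)) where rho = 2/13; Lq = 0.01

0.01


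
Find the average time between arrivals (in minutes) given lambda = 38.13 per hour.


Mean interarrival time = 60/lambda = 60/38.13 = 1.57 minutes

1.57 minutes


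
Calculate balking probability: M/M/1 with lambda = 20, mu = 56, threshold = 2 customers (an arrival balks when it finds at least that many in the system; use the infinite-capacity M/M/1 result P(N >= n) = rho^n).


P(N >= 2) = rho^2 = (20/56)^2 = 0.1276

0.1276


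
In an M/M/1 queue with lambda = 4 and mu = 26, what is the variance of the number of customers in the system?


rho = 4/26; Var(N) = rho/(1-rho)^2 = 0.21

0.21


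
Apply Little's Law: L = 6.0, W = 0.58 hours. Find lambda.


lambda = L / W = 6.0 / 0.58 = 10.34 per hour

10.34 per hour


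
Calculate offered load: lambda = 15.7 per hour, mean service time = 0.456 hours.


Offered load a = lambda * E[S] = 15.7 * 0.456 = 7.16 Erlangs

7.16 Erlangs


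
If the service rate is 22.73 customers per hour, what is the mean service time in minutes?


Mean service time = 60/mu = 60/22.73 = 2.64 minutes

2.64 minutes


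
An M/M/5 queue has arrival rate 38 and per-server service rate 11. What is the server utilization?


rho = lambda/(c*mu) = 38/(5*11) = 0.6909

0.6909


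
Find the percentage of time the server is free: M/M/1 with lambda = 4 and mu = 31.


Idle fraction = (1 - rho) * 100 = (1 - 4/31) * 100 = 87.1%

87.1%


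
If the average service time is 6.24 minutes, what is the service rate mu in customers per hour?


mu = 60 / avg_service_time = 60 / 6.24 = 9.62 per hour

9.62 per hour


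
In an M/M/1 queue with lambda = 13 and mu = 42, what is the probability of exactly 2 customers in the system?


rho = 13/42; P(n) = (1-rho)*rho^n = (1-13/42)*(13/42)^2 = 0.0662

0.0662


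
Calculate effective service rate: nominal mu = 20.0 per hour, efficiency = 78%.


Effective rate = mu * efficiency = 20.0 * 0.78 = 15.6 per hour

15.6 per hour


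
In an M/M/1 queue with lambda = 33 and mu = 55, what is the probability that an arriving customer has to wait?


P(wait) = rho = lambda/mu = 33/55 = 0.6

0.6


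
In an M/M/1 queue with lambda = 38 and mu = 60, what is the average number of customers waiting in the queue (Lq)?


rho = 38/60; Lq = rho^2/(1-rho) = 1.09

1.09


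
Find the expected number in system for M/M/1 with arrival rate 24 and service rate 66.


rho = 24/66; L = rho/(1-rho) = 0.57

0.57


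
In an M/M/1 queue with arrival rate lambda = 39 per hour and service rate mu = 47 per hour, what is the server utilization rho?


rho = lambda/mu = 39/47 = 0.8298

0.8298


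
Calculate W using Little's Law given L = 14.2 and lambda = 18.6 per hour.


W = L / lambda = 14.2 / 18.6 = 0.7634 hours

0.7634 hours


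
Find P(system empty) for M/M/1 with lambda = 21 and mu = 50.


P0 = 1 - rho = 1 - 21/50 = 0.58

0.58


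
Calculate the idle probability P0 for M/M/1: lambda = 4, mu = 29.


P0 = 1 - rho = 1 - 4/29 = 0.8621

0.8621


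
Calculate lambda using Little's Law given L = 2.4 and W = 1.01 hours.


lambda = L / W = 2.4 / 1.01 = 2.38 per hour

2.38 per hour


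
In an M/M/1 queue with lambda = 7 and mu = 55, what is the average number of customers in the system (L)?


rho = 7/55; L = rho/(1-rho) = 0.15

0.15


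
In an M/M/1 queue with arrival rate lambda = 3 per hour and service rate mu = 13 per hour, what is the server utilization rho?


rho = lambda/mu = 3/13 = 0.2308

0.2308


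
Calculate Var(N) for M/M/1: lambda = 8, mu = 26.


rho = 8/26; Var(N) = rho/(1-rho)^2 = 0.64

0.64


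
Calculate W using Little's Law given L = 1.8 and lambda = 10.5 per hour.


W = L / lambda = 1.8 / 10.5 = 0.1714 hours

0.1714 hours


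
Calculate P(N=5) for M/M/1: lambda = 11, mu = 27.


rho = 11/27; P(n) = (1-rho)*rho^n = (1-11/27)*(11/27)^5 = 0.0067

0.0067


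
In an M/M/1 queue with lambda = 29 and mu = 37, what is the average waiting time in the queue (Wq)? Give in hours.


rho = 29/37; Wq = rho/(mu - lambda) = 0.098 hours

0.098 hours


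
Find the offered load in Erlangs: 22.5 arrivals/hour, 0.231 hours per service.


Offered load a = lambda * E[S] = 22.5 * 0.231 = 5.2 Erlangs

5.2 Erlangs


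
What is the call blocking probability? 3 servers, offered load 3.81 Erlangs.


B(N,A) = (A^N/N!) / sum(A^k/k!, k=0..N) with N=3, A=3.81 = 0.433

0.433


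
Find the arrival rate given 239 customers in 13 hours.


lambda = total arrivals / time = 239 / 13 = 18.38 per hour

18.38 per hour


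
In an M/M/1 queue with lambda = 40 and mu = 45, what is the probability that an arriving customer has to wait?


P(wait) = rho = lambda/mu = 40/45 = 0.8889

0.8889


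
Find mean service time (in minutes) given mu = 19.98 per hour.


Mean service time = 60/mu = 60/19.98 = 3.0 minutes

3.0 minutes


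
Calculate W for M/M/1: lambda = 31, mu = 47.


W = 1/(mu - lambda) = 1/(47 - 31) = 0.0625 hours

0.0625 hours


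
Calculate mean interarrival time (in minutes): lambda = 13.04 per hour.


Mean interarrival time = 60/lambda = 60/13.04 = 4.6 minutes

4.6 minutes


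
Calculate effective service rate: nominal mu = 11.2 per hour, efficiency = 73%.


Effective rate = mu * efficiency = 11.2 * 0.73 = 8.18 per hour

8.18 per hour


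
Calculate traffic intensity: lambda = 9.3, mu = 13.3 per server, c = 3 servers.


rho = lambda / (c * mu) = 9.3 / (3 * 13.3) = 0.2331

0.2331


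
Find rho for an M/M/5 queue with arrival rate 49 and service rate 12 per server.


rho = lambda/(c*mu) = 49/(5*12) = 0.8167

0.8167


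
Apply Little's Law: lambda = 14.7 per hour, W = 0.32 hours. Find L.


L = lambda * W = 14.7 * 0.32 = 4.7

4.7


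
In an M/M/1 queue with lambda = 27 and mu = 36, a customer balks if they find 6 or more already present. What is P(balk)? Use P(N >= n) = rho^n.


P(N >= 6) = rho^6 = (27/36)^6 = 0.178

0.178


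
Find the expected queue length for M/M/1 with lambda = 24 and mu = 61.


rho = 24/61; Lq = rho^2/(1-rho) = 0.26

0.26


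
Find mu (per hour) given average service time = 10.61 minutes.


mu = 60 / avg_service_time = 60 / 10.61 = 5.66 per hour

5.66 per hour


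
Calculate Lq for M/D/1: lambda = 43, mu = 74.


M/D/1: Lq = rho^2 / (2*(1-rho)) where rho = 43/74; Lq = 0.4

0.4


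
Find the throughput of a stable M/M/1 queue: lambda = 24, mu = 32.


For a stable queue (lambda < mu), throughput = lambda = 24 per hour

24 per hour


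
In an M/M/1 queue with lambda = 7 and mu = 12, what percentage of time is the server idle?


Idle fraction = (1 - rho) * 100 = (1 - 7/12) * 100 = 41.7%

41.7%


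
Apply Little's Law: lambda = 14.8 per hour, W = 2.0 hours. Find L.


L = lambda * W = 14.8 * 2.0 = 29.6

29.6


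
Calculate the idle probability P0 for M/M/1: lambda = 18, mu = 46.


P0 = 1 - rho = 1 - 18/46 = 0.6087

0.6087


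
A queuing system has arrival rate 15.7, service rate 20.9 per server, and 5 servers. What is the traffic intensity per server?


rho = lambda / (c * mu) = 15.7 / (5 * 20.9) = 0.1502

0.1502


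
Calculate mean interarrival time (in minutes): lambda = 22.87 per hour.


Mean interarrival time = 60/lambda = 60/22.87 = 2.62 minutes

2.62 minutes


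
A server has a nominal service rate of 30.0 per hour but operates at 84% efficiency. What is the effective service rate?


Effective rate = mu * efficiency = 30.0 * 0.84 = 25.2 per hour

25.2 per hour
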